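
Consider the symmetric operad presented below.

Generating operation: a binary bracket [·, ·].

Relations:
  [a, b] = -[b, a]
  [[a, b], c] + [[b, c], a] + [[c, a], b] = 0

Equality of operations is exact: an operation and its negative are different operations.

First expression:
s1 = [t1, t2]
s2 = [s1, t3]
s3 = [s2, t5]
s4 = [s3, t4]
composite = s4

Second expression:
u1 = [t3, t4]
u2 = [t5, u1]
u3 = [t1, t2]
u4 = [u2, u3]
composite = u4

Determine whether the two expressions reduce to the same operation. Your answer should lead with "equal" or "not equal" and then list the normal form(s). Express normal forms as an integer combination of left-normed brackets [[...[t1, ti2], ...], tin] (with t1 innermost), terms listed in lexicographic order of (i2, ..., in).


The first expression, normalized: [[[[t1, t2], t3], t5], t4]
The second expression, normalized: [[[[t1, t2], t3], t4], t5] - [[[[t1, t2], t4], t3], t5] - [[[[t1, t2], t5], t3], t4] + [[[[t1, t2], t5], t4], t3]
The forms do not match — not equal.

not equal: they reduce to [[[[t1, t2], t3], t5], t4] and [[[[t1, t2], t3], t4], t5] - [[[[t1, t2], t4], t3], t5] - [[[[t1, t2], t5], t3], t4] + [[[[t1, t2], t5], t4], t3]


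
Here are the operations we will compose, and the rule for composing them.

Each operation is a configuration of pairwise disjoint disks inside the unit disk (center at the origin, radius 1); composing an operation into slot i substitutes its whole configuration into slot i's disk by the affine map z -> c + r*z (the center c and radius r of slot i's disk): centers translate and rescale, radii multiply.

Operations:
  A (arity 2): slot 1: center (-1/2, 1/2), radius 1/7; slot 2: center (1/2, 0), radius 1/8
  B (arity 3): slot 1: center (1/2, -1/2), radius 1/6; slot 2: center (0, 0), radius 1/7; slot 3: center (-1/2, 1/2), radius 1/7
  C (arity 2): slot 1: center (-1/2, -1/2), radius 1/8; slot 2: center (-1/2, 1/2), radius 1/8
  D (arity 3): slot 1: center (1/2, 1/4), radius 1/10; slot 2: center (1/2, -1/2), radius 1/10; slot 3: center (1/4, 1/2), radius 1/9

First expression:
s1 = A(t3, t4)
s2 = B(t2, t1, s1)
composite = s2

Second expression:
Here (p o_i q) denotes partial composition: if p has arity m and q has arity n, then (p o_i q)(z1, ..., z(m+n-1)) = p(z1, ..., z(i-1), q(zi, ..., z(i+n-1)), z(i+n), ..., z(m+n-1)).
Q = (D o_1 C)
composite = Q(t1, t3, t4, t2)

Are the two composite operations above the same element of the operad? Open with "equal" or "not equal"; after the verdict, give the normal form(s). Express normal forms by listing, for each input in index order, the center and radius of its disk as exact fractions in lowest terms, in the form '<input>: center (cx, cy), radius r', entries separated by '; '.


The first composite normalizes to t1: center (0, 0), radius 1/7; t2: center (1/2, -1/2), radius 1/6; t3: center (-4/7, 4/7), radius 1/49; t4: center (-3/7, 1/2), radius 1/56
The second composite normalizes to t1: center (9/20, 1/5), radius 1/80; t2: center (1/4, 1/2), radius 1/9; t3: center (9/20, 3/10), radius 1/80; t4: center (1/2, -1/2), radius 1/10
No match — not equal.

not equal; the first gives t1: center (0, 0), radius 1/7; t2: center (1/2, -1/2), radius 1/6; t3: center (-4/7, 4/7), radius 1/49; t4: center (-3/7, 1/2), radius 1/56 and the second t1: center (9/20, 1/5), radius 1/80; t2: center (1/4, 1/2), radius 1/9; t3: center (9/20, 3/10), radius 1/80; t4: center (1/2, -1/2), radius 1/10


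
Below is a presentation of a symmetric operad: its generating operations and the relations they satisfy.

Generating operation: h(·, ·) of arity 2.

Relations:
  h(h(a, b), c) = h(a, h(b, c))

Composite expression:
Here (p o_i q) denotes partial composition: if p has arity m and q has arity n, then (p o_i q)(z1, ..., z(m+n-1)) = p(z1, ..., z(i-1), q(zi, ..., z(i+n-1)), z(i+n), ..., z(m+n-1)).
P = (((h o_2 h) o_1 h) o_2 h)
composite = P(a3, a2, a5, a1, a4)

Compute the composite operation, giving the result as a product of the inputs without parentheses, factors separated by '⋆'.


a3 ⋆ a2 ⋆ a5 ⋆ a1 ⋆ a4

All parenthesizations of h agree; list the a-inputs left to right.
h(a2, a5) collapses to a2 ⋆ a5
h(a3, h(a2, a5)) collapses to a3 ⋆ a2 ⋆ a5
h(a1, a4) collapses to a1 ⋆ a4
h(h(a3, h(a2, a5)), h(a1, a4)) collapses to a3 ⋆ a2 ⋆ a5 ⋆ a1 ⋆ a4


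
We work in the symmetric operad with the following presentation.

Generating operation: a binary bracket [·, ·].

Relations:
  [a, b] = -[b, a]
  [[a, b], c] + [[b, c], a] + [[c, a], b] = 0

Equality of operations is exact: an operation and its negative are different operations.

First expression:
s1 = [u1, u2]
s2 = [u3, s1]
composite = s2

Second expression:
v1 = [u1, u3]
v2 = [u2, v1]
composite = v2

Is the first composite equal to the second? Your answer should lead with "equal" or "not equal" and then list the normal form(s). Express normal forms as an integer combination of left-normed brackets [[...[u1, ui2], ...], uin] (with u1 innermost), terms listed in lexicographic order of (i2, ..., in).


not equal; the first gives -[[u1, u2], u3] and the second -[[u1, u3], u2]


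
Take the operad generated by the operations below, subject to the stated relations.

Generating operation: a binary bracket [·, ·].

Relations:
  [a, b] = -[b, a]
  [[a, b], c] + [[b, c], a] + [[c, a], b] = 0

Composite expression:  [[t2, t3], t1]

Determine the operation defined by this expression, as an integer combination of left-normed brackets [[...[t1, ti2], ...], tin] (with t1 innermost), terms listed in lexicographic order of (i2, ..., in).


A multilinear Lie element is pinned by t1-initial words (t1 innermost).
Composite bracket: [[t2, t3], t1]
Expanding via [a, b] = ab - ba: 4 signed words (2^2 = 4).
Collect the words opening with t1:
  word t1t2t3 has sign -1, contributing -[[t1, t2], t3]
  word t1t3t2 has sign +1, contributing +[[t1, t3], t2]

-[[t1, t2], t3] + [[t1, t3], t2]


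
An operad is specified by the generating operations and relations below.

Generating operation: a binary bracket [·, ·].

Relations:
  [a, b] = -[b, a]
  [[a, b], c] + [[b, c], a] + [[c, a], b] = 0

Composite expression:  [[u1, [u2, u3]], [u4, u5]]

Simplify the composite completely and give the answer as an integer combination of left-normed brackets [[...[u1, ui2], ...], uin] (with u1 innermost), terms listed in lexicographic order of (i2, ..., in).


[[[[u1, u2], u3], u4], u5] - [[[[u1, u2], u3], u5], u4] - [[[[u1, u3], u2], u4], u5] + [[[[u1, u3], u2], u5], u4]

Expand each bracket as ab - ba; the u1-initial words give the coefficients.
Composite bracket: [[u1, [u2, u3]], [u4, u5]]
Applying ab - ba throughout gives 16 signed words (2^4 = 16).
Only words starting with u1 matter:
  the word u1u2u3u4u5 carries sign +1 and contributes +[[[[u1, u2], u3], u4], u5]
  the word u1u2u3u5u4 carries sign -1 and contributes -[[[[u1, u2], u3], u5], u4]
  the word u1u3u2u4u5 carries sign -1 and contributes -[[[[u1, u3], u2], u4], u5]
  the word u1u3u2u5u4 carries sign +1 and contributes +[[[[u1, u3], u2], u5], u4]


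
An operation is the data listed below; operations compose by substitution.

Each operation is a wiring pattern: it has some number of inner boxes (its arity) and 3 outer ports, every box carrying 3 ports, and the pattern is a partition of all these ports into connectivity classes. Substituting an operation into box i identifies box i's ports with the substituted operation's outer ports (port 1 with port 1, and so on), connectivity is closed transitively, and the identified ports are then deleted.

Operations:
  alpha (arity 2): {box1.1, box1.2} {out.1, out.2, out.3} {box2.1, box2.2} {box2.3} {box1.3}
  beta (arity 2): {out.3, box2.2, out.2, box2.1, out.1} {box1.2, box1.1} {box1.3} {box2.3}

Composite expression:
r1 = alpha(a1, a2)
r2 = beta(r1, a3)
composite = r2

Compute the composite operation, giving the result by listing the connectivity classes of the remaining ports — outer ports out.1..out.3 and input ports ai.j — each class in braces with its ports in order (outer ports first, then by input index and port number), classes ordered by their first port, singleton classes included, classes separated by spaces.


{out.1, out.2, out.3, a3.1, a3.2} {a1.1, a1.2} {a1.3} {a2.1, a2.2} {a2.3} {a3.3}

After gluing at beta, chains via deleted ports link the a-ports.
composing alpha on (a1, a2), with out.j its own outer ports: {out.1, out.2, out.3} {a1.1, a1.2} {a1.3} {a2.1, a2.2} {a2.3}
composing beta on (a1, a2, a3), with out.j its own outer ports: {out.1, out.2, out.3, a3.1, a3.2} {a1.1, a1.2} {a1.3} {a2.1, a2.2} {a2.3} {a3.3}


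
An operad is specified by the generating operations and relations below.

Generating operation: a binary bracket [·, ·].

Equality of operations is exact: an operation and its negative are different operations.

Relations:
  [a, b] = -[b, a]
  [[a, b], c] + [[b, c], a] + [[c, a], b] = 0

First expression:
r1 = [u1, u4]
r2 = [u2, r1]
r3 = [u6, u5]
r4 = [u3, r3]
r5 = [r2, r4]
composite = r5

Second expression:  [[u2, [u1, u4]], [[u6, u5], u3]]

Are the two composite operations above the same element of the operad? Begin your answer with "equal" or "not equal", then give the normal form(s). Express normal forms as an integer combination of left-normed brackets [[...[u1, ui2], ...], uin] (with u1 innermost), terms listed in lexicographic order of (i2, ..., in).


not equal — first [[[[[u1, u4], u2], u3], u5], u6] - [[[[[u1, u4], u2], u3], u6], u5] - [[[[[u1, u4], u2], u5], u6], u3] + [[[[[u1, u4], u2], u6], u5], u3], second -[[[[[u1, u4], u2], u3], u5], u6] + [[[[[u1, u4], u2], u3], u6], u5] + [[[[[u1, u4], u2], u5], u6], u3] - [[[[[u1, u4], u2], u6], u5], u3]

Normal form of the first expression: [[[[[u1, u4], u2], u3], u5], u6] - [[[[[u1, u4], u2], u3], u6], u5] - [[[[[u1, u4], u2], u5], u6], u3] + [[[[[u1, u4], u2], u6], u5], u3]
Normal form of the second expression: -[[[[[u1, u4], u2], u3], u5], u6] + [[[[[u1, u4], u2], u3], u6], u5] + [[[[[u1, u4], u2], u5], u6], u3] - [[[[[u1, u4], u2], u6], u5], u3]
The normal forms differ: not equal.


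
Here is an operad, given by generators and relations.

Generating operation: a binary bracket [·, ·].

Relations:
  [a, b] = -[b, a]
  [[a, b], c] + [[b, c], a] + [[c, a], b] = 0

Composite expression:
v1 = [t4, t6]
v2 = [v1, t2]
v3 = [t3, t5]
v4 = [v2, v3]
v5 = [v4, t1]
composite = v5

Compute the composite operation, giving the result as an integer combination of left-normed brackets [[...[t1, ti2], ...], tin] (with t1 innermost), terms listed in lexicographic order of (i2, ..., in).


Antisymmetry and Jacobi reduce to t1-anchored left-normed brackets.
Composite bracket: [[[[t4, t6], t2], [t3, t5]], t1]
Under [a, b] = ab - ba we get 32 signed associative words (2^5 = 32).
Keep just the words that open with t1:
  from t1t2t4t6t3t5, sign +1: term +[[[[[t1, t2], t4], t6], t3], t5]
  from t1t2t4t6t5t3, sign -1: term -[[[[[t1, t2], t4], t6], t5], t3]
  from t1t2t6t4t3t5, sign -1: term -[[[[[t1, t2], t6], t4], t3], t5]
  from t1t2t6t4t5t3, sign +1: term +[[[[[t1, t2], t6], t4], t5], t3]
  from t1t3t5t2t4t6, sign -1: term -[[[[[t1, t3], t5], t2], t4], t6]
  from t1t3t5t2t6t4, sign +1: term +[[[[[t1, t3], t5], t2], t6], t4]
  from t1t3t5t4t6t2, sign +1: term +[[[[[t1, t3], t5], t4], t6], t2]
  from t1t3t5t6t4t2, sign -1: term -[[[[[t1, t3], t5], t6], t4], t2]
  from t1t4t6t2t3t5, sign -1: term -[[[[[t1, t4], t6], t2], t3], t5]
  from t1t4t6t2t5t3, sign +1: term +[[[[[t1, t4], t6], t2], t5], t3]
  from t1t5t3t2t4t6, sign +1: term +[[[[[t1, t5], t3], t2], t4], t6]
  from t1t5t3t2t6t4, sign -1: term -[[[[[t1, t5], t3], t2], t6], t4]
  from t1t5t3t4t6t2, sign -1: term -[[[[[t1, t5], t3], t4], t6], t2]
  from t1t5t3t6t4t2, sign +1: term +[[[[[t1, t5], t3], t6], t4], t2]
  from t1t6t4t2t3t5, sign +1: term +[[[[[t1, t6], t4], t2], t3], t5]
  from t1t6t4t2t5t3, sign -1: term -[[[[[t1, t6], t4], t2], t5], t3]

[[[[[t1, t2], t4], t6], t3], t5] - [[[[[t1, t2], t4], t6], t5], t3] - [[[[[t1, t2], t6], t4], t3], t5] + [[[[[t1, t2], t6], t4], t5], t3] - [[[[[t1, t3], t5], t2], t4], t6] + [[[[[t1, t3], t5], t2], t6], t4] + [[[[[t1, t3], t5], t4], t6], t2] - [[[[[t1, t3], t5], t6], t4], t2] - [[[[[t1, t4], t6], t2], t3], t5] + [[[[[t1, t4], t6], t2], t5], t3] + [[[[[t1, t5], t3], t2], t4], t6] - [[[[[t1, t5], t3], t2], t6], t4] - [[[[[t1, t5], t3], t4], t6], t2] + [[[[[t1, t5], t3], t6], t4], t2] + [[[[[t1, t6], t4], t2], t3], t5] - [[[[[t1, t6], t4], t2], t5], t3]


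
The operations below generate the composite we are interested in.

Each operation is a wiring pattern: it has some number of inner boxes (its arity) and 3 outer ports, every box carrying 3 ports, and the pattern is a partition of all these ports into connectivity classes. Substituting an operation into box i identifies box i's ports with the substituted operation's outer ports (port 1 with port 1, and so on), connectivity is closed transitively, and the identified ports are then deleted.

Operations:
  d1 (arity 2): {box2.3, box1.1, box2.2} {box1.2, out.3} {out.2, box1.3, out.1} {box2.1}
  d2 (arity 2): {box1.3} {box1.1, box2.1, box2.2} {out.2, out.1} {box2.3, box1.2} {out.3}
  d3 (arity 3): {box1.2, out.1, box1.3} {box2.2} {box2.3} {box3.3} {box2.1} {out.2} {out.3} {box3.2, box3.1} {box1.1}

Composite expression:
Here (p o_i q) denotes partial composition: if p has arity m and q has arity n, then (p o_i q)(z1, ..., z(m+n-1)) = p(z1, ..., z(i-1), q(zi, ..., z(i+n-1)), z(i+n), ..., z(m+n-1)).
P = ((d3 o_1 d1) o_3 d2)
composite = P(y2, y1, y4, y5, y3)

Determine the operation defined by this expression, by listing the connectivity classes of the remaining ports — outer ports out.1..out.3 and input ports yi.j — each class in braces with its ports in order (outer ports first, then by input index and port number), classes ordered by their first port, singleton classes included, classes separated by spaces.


Treat the ports identified at d3 as solder joints: merge, then drop.
the subtree at d1 composes to {out.1, out.2, y2.3} {out.3, y2.2} {y1.1} {y1.2, y1.3, y2.1} on (y2, y1); out.j = own outer ports
the subtree at d2 composes to {out.1, out.2} {out.3} {y4.1, y5.1, y5.2} {y4.2, y5.3} {y4.3} on (y4, y5); out.j = own outer ports
the subtree at d3 composes to {out.1, y2.2, y2.3} {out.2} {out.3} {y1.1} {y1.2, y1.3, y2.1} {y3.1, y3.2} {y3.3} {y4.1, y5.1, y5.2} {y4.2, y5.3} {y4.3} on (y2, y1, y4, y5, y3); out.j = own outer ports

{out.1, y2.2, y2.3} {out.2} {out.3} {y1.1} {y1.2, y1.3, y2.1} {y3.1, y3.2} {y3.3} {y4.1, y5.1, y5.2} {y4.2, y5.3} {y4.3}


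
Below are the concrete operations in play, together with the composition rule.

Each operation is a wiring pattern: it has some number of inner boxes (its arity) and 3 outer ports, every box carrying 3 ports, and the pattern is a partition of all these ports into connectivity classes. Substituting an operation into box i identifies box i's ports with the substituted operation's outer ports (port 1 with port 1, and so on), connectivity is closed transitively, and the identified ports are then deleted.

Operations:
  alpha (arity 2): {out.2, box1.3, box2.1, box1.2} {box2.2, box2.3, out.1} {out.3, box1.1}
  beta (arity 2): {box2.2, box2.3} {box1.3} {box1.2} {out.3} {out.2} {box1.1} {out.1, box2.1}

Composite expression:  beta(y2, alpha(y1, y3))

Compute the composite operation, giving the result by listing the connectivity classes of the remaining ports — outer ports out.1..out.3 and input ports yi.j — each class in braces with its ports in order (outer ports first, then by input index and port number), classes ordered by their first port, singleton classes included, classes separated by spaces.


{out.1, y3.2, y3.3} {out.2} {out.3} {y1.1, y1.2, y1.3, y3.1} {y2.1} {y2.2} {y2.3}

Two ports join when wires chain via beta-identified ports.
after alpha, the pattern on (y1, y3) reads {out.1, y3.2, y3.3} {out.2, y1.2, y1.3, y3.1} {out.3, y1.1} (out.j = its outer ports)
after beta, the pattern on (y2, y1, y3) reads {out.1, y3.2, y3.3} {out.2} {out.3} {y1.1, y1.2, y1.3, y3.1} {y2.1} {y2.2} {y2.3} (out.j = its outer ports)


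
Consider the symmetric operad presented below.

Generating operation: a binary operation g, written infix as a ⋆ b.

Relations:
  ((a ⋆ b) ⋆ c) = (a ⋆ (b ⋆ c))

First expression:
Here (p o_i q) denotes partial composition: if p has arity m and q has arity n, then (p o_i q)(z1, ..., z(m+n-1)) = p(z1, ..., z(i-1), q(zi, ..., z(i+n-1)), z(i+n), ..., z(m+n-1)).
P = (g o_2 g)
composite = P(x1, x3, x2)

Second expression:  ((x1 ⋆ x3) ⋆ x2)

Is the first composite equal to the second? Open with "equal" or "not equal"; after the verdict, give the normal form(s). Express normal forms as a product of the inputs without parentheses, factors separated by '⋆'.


The first expression, normalized: x1 ⋆ x3 ⋆ x2
The second expression, normalized: x1 ⋆ x3 ⋆ x2
Both agree, so they are equal.

equal — both sides give x1 ⋆ x3 ⋆ x2


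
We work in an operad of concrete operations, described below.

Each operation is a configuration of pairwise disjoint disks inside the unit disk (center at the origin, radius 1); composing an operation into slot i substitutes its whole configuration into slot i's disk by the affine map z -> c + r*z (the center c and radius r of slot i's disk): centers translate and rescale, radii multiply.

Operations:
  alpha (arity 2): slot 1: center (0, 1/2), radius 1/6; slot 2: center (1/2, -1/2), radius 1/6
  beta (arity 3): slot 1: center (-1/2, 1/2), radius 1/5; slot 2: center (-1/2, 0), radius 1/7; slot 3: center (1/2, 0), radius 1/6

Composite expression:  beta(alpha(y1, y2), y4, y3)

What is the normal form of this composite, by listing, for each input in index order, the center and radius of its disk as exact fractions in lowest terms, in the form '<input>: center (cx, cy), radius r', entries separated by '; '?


y1: center (-1/2, 3/5), radius 1/30; y2: center (-2/5, 2/5), radius 1/30; y3: center (1/2, 0), radius 1/6; y4: center (-1/2, 0), radius 1/7

Each y-disk chains the slot maps above it in beta; radii multiply.
tracing y1 down its 2-map path: center (-1/2, 3/5), radius 1/30
tracing y2 down its 2-map path: center (-2/5, 2/5), radius 1/30
tracing y4 down its 1-map path: center (-1/2, 0), radius 1/7
tracing y3 down its 1-map path: center (1/2, 0), radius 1/6


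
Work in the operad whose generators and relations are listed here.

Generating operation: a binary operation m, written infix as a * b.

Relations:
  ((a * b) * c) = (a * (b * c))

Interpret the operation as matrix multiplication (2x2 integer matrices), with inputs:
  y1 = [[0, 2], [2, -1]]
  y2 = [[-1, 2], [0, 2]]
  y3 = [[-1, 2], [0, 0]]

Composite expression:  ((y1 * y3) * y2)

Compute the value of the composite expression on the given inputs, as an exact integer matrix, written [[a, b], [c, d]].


[[0, 0], [2, 4]]

(y1 * y3) = [[0, 0], [-2, 4]]
((y1 * y3) * y2) = [[0, 0], [2, 4]]


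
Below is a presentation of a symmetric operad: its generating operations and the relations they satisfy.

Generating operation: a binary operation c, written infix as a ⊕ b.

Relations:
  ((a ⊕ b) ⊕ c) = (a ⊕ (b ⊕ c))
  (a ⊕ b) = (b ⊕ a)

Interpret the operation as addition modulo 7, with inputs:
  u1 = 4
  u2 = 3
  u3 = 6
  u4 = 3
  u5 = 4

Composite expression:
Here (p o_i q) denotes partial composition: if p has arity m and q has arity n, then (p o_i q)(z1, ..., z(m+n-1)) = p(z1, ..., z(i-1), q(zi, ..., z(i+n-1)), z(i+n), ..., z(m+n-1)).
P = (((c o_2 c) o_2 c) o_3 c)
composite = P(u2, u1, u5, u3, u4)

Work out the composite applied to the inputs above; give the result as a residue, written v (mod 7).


(u5 ⊕ u3) = 3
(u1 ⊕ (u5 ⊕ u3)) = 0
((u1 ⊕ (u5 ⊕ u3)) ⊕ u4) = 3
(u2 ⊕ ((u1 ⊕ (u5 ⊕ u3)) ⊕ u4)) = 6

6 (mod 7)


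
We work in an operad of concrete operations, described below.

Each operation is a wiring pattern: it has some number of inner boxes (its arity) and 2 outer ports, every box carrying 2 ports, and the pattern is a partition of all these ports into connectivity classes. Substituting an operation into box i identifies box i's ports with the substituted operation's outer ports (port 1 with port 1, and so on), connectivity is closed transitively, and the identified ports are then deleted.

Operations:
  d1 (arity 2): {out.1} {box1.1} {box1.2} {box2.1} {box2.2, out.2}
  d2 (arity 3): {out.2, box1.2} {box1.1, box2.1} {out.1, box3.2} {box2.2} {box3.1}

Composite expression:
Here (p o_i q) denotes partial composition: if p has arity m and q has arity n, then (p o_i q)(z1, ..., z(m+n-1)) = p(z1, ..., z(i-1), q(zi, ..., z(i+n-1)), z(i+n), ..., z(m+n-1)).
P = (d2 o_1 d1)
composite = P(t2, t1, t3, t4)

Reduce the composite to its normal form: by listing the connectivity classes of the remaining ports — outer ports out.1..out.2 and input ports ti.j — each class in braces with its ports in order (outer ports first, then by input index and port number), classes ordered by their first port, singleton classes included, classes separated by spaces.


{out.1, t4.2} {out.2, t1.2} {t1.1} {t2.1} {t2.2} {t3.1} {t3.2} {t4.1}

Treat the ports identified at d2 as solder joints: merge, then drop.
d1 over (t2, t1) gives {out.1} {out.2, t1.2} {t1.1} {t2.1} {t2.2}, out.j being that stage's outer ports
d2 over (t2, t1, t3, t4) gives {out.1, t4.2} {out.2, t1.2} {t1.1} {t2.1} {t2.2} {t3.1} {t3.2} {t4.1}, out.j being that stage's outer ports


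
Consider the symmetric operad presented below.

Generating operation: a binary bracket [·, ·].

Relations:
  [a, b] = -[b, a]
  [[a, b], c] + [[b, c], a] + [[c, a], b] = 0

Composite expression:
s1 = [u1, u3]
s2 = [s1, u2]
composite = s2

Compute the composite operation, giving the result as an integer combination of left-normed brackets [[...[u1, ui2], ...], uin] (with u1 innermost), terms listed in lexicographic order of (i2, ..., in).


[[u1, u3], u2]

Antisymmetry and Jacobi reduce to u1-anchored left-normed brackets.
Composite bracket: [[u1, u3], u2]
The bracket unfolds into 4 signed words via [a, b] = ab - ba (2^2 = 4).
Only words starting with u1 matter:
  u1u3u2 appears with sign +1, giving the term +[[u1, u3], u2]


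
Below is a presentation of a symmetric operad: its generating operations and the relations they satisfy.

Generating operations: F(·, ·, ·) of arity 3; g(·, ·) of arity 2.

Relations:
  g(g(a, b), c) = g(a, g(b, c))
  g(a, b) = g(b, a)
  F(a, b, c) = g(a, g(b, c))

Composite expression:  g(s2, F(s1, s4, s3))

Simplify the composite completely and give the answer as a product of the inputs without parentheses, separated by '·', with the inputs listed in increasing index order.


s1 · s2 · s3 · s4

Reordering under g is free, so list the s-inputs canonically.
F(s1, s4, s3) spells out as s1 · s4 · s3
g(s2, F(s1, s4, s3)) spells out as s2 · s1 · s4 · s3
rearranged into index order: s1 · s2 · s3 · s4


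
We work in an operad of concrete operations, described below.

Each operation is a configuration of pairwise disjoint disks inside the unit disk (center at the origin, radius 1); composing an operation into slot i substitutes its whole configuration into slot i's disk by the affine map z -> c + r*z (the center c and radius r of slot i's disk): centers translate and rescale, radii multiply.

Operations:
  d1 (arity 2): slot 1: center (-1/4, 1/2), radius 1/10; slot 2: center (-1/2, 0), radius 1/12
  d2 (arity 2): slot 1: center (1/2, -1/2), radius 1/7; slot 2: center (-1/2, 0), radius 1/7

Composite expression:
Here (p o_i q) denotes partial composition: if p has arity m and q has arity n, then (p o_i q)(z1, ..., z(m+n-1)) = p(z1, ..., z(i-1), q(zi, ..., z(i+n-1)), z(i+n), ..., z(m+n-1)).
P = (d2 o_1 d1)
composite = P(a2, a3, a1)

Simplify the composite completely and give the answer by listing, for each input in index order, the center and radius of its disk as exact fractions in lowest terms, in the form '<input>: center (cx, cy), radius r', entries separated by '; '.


a1: center (-1/2, 0), radius 1/7; a2: center (13/28, -3/7), radius 1/70; a3: center (3/7, -1/2), radius 1/84

Affine substitution under d2: radii multiply and a-centers shift.
input a2: composing its 2 substitution steps yields center (13/28, -3/7), radius 1/70
input a3: composing its 2 substitution steps yields center (3/7, -1/2), radius 1/84
input a1: composing its 1 substitution step yields center (-1/2, 0), radius 1/7


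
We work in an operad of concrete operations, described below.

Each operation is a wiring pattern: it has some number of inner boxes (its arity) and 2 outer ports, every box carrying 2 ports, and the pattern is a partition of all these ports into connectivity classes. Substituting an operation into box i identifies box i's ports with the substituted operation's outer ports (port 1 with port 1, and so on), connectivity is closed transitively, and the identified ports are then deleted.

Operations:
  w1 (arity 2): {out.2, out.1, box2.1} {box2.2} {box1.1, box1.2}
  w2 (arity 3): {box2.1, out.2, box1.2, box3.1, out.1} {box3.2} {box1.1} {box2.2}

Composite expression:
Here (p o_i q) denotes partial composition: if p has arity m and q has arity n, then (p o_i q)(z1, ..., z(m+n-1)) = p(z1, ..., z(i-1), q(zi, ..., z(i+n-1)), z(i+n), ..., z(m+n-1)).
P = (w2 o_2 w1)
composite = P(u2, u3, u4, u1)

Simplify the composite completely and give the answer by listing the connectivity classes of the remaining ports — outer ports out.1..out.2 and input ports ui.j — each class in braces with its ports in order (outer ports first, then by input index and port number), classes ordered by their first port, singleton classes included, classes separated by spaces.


{out.1, out.2, u1.1, u2.2, u4.1} {u1.2} {u2.1} {u3.1, u3.2} {u4.2}

After gluing at w2, chains via deleted ports link the u-ports.
through w1, on inputs (u3, u4): {out.1, out.2, u4.1} {u3.1, u3.2} {u4.2} (out.j = stage outer ports)
through w2, on inputs (u2, u3, u4, u1): {out.1, out.2, u1.1, u2.2, u4.1} {u1.2} {u2.1} {u3.1, u3.2} {u4.2} (out.j = stage outer ports)


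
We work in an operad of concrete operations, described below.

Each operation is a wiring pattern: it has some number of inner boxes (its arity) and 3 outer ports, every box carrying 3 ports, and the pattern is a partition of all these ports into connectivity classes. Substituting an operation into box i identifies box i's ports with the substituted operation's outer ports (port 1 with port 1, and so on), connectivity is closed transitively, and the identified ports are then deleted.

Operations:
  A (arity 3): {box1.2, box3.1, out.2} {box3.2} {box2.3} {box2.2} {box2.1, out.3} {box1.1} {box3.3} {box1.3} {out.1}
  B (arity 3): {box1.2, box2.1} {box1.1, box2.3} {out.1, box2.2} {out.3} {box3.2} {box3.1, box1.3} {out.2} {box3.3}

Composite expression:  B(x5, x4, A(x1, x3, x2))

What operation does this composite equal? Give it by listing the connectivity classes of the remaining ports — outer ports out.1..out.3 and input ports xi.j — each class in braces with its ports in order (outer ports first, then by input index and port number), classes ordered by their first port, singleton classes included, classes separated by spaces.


{out.1, x4.2} {out.2} {out.3} {x1.1} {x1.2, x2.1} {x1.3} {x2.2} {x2.3} {x3.1} {x3.2} {x3.3} {x4.1, x5.2} {x4.3, x5.1} {x5.3}

After gluing at B, chains via deleted ports link the x-ports.
composing A on (x1, x3, x2), with out.j its own outer ports: {out.1} {out.2, x1.2, x2.1} {out.3, x3.1} {x1.1} {x1.3} {x2.2} {x2.3} {x3.2} {x3.3}
composing B on (x5, x4, x1, x3, x2), with out.j its own outer ports: {out.1, x4.2} {out.2} {out.3} {x1.1} {x1.2, x2.1} {x1.3} {x2.2} {x2.3} {x3.1} {x3.2} {x3.3} {x4.1, x5.2} {x4.3, x5.1} {x5.3}


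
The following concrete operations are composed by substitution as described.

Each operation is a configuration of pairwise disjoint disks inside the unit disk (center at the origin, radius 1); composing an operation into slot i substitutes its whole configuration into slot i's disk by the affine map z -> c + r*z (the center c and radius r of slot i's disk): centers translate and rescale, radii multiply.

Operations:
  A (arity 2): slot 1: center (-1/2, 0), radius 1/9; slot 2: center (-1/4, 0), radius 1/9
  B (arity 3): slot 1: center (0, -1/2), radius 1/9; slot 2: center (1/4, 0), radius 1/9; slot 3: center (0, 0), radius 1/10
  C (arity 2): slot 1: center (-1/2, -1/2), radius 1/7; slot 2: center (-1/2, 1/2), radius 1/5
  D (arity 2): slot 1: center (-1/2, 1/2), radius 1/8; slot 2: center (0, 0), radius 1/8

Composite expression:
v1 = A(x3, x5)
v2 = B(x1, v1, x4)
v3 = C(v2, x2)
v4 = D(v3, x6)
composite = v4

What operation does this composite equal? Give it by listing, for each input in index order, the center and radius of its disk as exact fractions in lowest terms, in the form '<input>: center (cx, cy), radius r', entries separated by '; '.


Affine substitution under D: radii multiply and x-centers shift.
x1 passes through 3 substitutions, ending at center (-9/16, 3/7), radius 1/504
x3 passes through 4 substitutions, ending at center (-161/288, 7/16), radius 1/4536
x5 passes through 4 substitutions, ending at center (-563/1008, 7/16), radius 1/4536
x4 passes through 3 substitutions, ending at center (-9/16, 7/16), radius 1/560
x2 passes through 2 substitutions, ending at center (-9/16, 9/16), radius 1/40
x6 passes through 1 substitution, ending at center (0, 0), radius 1/8

x1: center (-9/16, 3/7), radius 1/504; x2: center (-9/16, 9/16), radius 1/40; x3: center (-161/288, 7/16), radius 1/4536; x4: center (-9/16, 7/16), radius 1/560; x5: center (-563/1008, 7/16), radius 1/4536; x6: center (0, 0), radius 1/8


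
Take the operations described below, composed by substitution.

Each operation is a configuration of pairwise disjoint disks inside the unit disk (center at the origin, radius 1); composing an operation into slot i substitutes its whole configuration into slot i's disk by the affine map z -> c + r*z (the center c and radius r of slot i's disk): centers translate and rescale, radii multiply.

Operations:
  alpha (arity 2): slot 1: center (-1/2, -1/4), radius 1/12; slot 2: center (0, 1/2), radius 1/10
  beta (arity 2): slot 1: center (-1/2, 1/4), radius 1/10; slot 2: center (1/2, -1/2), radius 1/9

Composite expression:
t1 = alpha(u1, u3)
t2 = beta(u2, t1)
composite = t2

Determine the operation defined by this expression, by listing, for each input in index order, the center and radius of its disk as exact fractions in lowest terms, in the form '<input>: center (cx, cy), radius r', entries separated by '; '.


Nesting under beta composes maps z -> c + r*z down each u-path.
input u2: composing its 1 substitution step yields center (-1/2, 1/4), radius 1/10
input u1: composing its 2 substitution steps yields center (4/9, -19/36), radius 1/108
input u3: composing its 2 substitution steps yields center (1/2, -4/9), radius 1/90

u1: center (4/9, -19/36), radius 1/108; u2: center (-1/2, 1/4), radius 1/10; u3: center (1/2, -4/9), radius 1/90


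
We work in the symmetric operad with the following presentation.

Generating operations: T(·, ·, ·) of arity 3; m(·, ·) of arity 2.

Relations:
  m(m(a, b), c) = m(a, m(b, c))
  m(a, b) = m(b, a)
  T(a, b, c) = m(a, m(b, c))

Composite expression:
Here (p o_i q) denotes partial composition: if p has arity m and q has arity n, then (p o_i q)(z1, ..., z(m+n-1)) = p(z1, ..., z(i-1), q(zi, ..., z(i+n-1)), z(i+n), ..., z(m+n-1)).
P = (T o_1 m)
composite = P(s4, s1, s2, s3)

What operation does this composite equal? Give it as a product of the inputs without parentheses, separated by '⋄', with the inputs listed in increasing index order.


s1 ⋄ s2 ⋄ s3 ⋄ s4

Reordering under T is free, so list the s-inputs canonically.
m(s4, s1) collapses to s4 ⋄ s1
T(m(s4, s1), s2, s3) collapses to s4 ⋄ s1 ⋄ s2 ⋄ s3
the factors in increasing index order: s1 ⋄ s2 ⋄ s3 ⋄ s4


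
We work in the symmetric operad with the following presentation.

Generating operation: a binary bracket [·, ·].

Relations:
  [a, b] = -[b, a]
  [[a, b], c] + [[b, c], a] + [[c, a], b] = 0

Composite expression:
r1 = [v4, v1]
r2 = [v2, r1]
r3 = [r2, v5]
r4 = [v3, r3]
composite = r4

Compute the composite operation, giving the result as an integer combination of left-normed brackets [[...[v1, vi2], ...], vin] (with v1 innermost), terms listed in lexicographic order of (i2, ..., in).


-[[[[v1, v4], v2], v5], v3]

A multilinear Lie element is pinned by v1-initial words (v1 innermost).
Composite bracket: [v3, [[v2, [v4, v1]], v5]]
Applying ab - ba throughout gives 16 signed words (2^4 = 16).
Collect the words opening with v1:
  word v1v4v2v5v3 has sign -1, contributing -[[[[v1, v4], v2], v5], v3]


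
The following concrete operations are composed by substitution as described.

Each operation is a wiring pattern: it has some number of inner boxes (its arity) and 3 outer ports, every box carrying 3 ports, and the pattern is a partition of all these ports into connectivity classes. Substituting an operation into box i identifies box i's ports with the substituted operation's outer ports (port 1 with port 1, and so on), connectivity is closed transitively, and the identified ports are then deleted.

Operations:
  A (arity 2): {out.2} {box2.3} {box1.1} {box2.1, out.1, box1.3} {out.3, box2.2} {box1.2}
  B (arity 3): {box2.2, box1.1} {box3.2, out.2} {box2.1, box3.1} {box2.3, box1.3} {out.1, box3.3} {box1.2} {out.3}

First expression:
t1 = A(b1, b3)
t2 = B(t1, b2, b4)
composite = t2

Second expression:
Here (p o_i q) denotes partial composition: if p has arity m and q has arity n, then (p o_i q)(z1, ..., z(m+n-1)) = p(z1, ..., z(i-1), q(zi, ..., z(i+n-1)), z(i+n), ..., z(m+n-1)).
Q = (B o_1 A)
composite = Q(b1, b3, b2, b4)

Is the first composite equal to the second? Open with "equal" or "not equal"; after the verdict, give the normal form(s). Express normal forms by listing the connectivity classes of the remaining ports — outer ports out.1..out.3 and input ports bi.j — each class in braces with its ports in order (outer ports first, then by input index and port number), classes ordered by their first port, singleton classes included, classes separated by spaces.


equal; both compose to {out.1, b4.3} {out.2, b4.2} {out.3} {b1.1} {b1.2} {b1.3, b2.2, b3.1} {b2.1, b4.1} {b2.3, b3.2} {b3.3}

In normal form, the first expression is {out.1, b4.3} {out.2, b4.2} {out.3} {b1.1} {b1.2} {b1.3, b2.2, b3.1} {b2.1, b4.1} {b2.3, b3.2} {b3.3}
In normal form, the second expression is {out.1, b4.3} {out.2, b4.2} {out.3} {b1.1} {b1.2} {b1.3, b2.2, b3.1} {b2.1, b4.1} {b2.3, b3.2} {b3.3}
One common form — equal.


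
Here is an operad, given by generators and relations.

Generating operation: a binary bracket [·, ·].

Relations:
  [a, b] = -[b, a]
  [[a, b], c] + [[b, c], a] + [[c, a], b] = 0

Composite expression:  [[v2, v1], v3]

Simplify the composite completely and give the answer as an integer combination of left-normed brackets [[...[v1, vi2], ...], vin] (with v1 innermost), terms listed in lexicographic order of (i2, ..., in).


Expand each bracket as ab - ba; the v1-initial words give the coefficients.
Composite bracket: [[v2, v1], v3]
Each bracket splits as ab - ba, giving 4 signed words (2^2 = 4).
Only words starting with v1 matter:
  from v1v2v3, sign -1: term -[[v1, v2], v3]

-[[v1, v2], v3]


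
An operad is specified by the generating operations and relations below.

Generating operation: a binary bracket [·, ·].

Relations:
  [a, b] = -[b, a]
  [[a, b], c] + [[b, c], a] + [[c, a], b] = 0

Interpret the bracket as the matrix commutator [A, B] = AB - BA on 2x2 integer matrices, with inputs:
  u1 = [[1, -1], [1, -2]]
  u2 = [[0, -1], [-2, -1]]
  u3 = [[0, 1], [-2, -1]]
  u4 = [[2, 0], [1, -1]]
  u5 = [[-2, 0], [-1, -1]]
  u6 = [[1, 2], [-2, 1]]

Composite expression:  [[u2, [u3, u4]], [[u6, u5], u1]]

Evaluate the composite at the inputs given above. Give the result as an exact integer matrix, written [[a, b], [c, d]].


[u3, u4] = [[1, -3], [-7, -1]]
[u2, [u3, u4]] = [[1, -1], [3, -1]]
[u6, u5] = [[-2, 2], [2, 2]]
[[u6, u5], u1] = [[4, -2], [10, -4]]
[[u2, [u3, u4]], [[u6, u5], u1]] = [[-4, 4], [4, 4]]

[[-4, 4], [4, 4]]


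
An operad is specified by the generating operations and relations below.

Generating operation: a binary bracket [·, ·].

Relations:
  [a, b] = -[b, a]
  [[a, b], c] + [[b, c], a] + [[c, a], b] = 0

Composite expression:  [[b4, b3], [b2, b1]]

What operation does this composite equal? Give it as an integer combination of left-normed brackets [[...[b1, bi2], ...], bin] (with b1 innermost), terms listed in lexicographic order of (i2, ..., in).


Skip Jacobi rewriting: expand, keep b1-initial words, read off terms.
Composite bracket: [[b4, b3], [b2, b1]]
Under [a, b] = ab - ba we get 8 signed associative words (2^3 = 8).
Words beginning with b1 determine it all:
  the word b1b2b3b4 carries sign -1 and contributes -[[[b1, b2], b3], b4]
  the word b1b2b4b3 carries sign +1 and contributes +[[[b1, b2], b4], b3]

-[[[b1, b2], b3], b4] + [[[b1, b2], b4], b3]


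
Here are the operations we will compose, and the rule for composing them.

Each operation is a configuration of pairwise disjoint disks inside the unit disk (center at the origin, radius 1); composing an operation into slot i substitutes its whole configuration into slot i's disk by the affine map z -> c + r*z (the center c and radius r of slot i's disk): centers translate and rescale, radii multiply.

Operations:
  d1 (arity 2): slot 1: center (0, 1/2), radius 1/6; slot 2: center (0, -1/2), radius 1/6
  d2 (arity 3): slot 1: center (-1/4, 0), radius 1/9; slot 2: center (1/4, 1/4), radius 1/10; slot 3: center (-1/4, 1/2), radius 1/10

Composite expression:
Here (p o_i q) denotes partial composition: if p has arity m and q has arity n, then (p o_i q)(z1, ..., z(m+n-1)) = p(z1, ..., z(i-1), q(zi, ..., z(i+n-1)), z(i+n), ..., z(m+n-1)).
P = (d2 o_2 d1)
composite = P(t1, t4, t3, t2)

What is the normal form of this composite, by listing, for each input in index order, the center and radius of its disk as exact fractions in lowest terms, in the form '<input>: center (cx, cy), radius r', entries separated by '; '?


Nesting under d2 composes maps z -> c + r*z down each t-path.
for t1, the 1-step affine chain lands on center (-1/4, 0), radius 1/9
for t4, the 2-step affine chain lands on center (1/4, 3/10), radius 1/60
for t3, the 2-step affine chain lands on center (1/4, 1/5), radius 1/60
for t2, the 1-step affine chain lands on center (-1/4, 1/2), radius 1/10

t1: center (-1/4, 0), radius 1/9; t2: center (-1/4, 1/2), radius 1/10; t3: center (1/4, 1/5), radius 1/60; t4: center (1/4, 3/10), radius 1/60


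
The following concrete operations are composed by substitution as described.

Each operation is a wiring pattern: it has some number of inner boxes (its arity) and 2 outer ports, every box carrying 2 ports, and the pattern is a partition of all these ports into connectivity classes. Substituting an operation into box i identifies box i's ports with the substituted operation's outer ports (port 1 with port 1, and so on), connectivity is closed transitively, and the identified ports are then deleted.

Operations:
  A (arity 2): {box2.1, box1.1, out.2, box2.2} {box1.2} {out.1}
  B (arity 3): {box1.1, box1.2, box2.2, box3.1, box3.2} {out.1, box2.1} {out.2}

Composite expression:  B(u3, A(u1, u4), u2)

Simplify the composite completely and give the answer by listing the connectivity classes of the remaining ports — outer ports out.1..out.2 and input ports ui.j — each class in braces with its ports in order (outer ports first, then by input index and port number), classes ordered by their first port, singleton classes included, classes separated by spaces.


{out.1} {out.2} {u1.1, u2.1, u2.2, u3.1, u3.2, u4.1, u4.2} {u1.2}


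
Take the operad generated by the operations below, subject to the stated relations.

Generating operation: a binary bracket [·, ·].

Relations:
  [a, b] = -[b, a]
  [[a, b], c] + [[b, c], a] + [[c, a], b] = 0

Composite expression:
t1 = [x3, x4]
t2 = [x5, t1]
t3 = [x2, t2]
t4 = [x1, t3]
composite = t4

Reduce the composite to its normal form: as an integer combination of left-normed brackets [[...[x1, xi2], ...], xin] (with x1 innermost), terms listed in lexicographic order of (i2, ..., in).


-[[[[x1, x2], x3], x4], x5] + [[[[x1, x2], x4], x3], x5] + [[[[x1, x2], x5], x3], x4] - [[[[x1, x2], x5], x4], x3] + [[[[x1, x3], x4], x5], x2] - [[[[x1, x4], x3], x5], x2] - [[[[x1, x5], x3], x4], x2] + [[[[x1, x5], x4], x3], x2]

In the tensor algebra, words opening x1 carry the x1-anchored form.
Composite bracket: [x1, [x2, [x5, [x3, x4]]]]
Expanding via [a, b] = ab - ba: 16 signed words (2^4 = 16).
Keep just the words that open with x1:
  from x1x2x3x4x5, sign -1: term -[[[[x1, x2], x3], x4], x5]
  from x1x2x4x3x5, sign +1: term +[[[[x1, x2], x4], x3], x5]
  from x1x2x5x3x4, sign +1: term +[[[[x1, x2], x5], x3], x4]
  from x1x2x5x4x3, sign -1: term -[[[[x1, x2], x5], x4], x3]
  from x1x3x4x5x2, sign +1: term +[[[[x1, x3], x4], x5], x2]
  from x1x4x3x5x2, sign -1: term -[[[[x1, x4], x3], x5], x2]
  from x1x5x3x4x2, sign -1: term -[[[[x1, x5], x3], x4], x2]
  from x1x5x4x3x2, sign +1: term +[[[[x1, x5], x4], x3], x2]
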